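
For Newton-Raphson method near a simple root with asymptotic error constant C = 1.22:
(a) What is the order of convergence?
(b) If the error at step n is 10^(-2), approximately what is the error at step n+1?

(a) Newton-Raphson has quadratic (order 2) convergence near simple roots.
    This means |e_{n+1}| ≈ C|e_n|².

(b) With |e_n| = 10^(-2) and C = 1.22:
    |e_{n+1}| ≈ 1.22 × (10^(-2))² = 1.22 × 10^(-4)

(a) 2 (quadratic); (b) |e_{n+1}| ≈ 1.220e-04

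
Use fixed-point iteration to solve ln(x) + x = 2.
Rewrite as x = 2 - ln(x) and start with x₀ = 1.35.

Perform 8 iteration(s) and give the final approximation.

Equation: ln(x) + x = 2
Fixed-point form: x = 2 - ln(x)
x₀ = 1.35

x_1 = g(1.350000) = 1.699895
x_2 = g(1.699895) = 1.469433
x_3 = g(1.469433) = 1.615123
x_4 = g(1.615123) = 1.520589
x_5 = g(1.520589) = 1.580902
x_6 = g(1.580902) = 1.542004
x_7 = g(1.542004) = 1.566917
x_8 = g(1.566917) = 1.550890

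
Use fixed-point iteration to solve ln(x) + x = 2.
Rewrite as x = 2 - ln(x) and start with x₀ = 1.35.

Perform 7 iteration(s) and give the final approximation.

Equation: ln(x) + x = 2
Fixed-point form: x = 2 - ln(x)
x₀ = 1.35

x_1 = g(1.350000) = 1.699895
x_2 = g(1.699895) = 1.469433
x_3 = g(1.469433) = 1.615123
x_4 = g(1.615123) = 1.520589
x_5 = g(1.520589) = 1.580902
x_6 = g(1.580902) = 1.542004
x_7 = g(1.542004) = 1.566917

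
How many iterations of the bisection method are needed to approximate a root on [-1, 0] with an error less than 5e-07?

We need (b-a)/2^n ≤ 5e-07
(0 - (-1))/2^n ≤ 5e-07
1/2^n ≤ 5e-07
2^n ≥ 2000000
n ≥ log₂(2000000) = 20.93
n ≥ 21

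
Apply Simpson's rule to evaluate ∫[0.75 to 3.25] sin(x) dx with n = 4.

f(x) = sin(x)
a = 0.75, b = 3.25, n = 4
h = (b - a)/n = 0.625000

Simpson's rule: (h/3)[f(x₀) + 4f(x₁) + 2f(x₂) + ... + f(xₙ)]

x_0 = 0.7500, f(x_0) = 0.681639, coefficient = 1
x_1 = 1.3750, f(x_1) = 0.980893, coefficient = 4
x_2 = 2.0000, f(x_2) = 0.909297, coefficient = 2
x_3 = 2.6250, f(x_3) = 0.493920, coefficient = 4
x_4 = 3.2500, f(x_4) = -0.108195, coefficient = 1

I ≈ (0.625000/3) × 8.291292 = 1.727352
Exact value: 1.725819
Error: 0.001534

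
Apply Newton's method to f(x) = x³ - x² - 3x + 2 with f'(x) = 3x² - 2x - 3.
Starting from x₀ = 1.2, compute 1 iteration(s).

f(x) = x³ - x² - 3x + 2
f'(x) = 3x² - 2x - 3
x₀ = 1.2

Newton-Raphson formula: x_{n+1} = x_n - f(x_n)/f'(x_n)

Iteration 1:
  f(1.200000) = -1.312000
  f'(1.200000) = -1.080000
  x_1 = 1.200000 - (-1.312000)/(-1.080000) = -0.014815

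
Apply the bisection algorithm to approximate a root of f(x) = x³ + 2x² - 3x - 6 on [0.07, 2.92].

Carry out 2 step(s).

f(x) = x³ + 2x² - 3x - 6
Initial interval: [0.07, 2.92]

Iteration 1:
  c_1 = (0.070000 + 2.920000)/2 = 1.495000
  f(c_1) = f(1.495000) = -2.673588
  f(a) × f(c) ≥ 0, new interval: [1.495000, 2.920000]
Iteration 2:
  c_2 = (1.495000 + 2.920000)/2 = 2.207500
  f(c_2) = f(2.207500) = 7.880884
  f(a) × f(c) < 0, new interval: [1.495000, 2.207500]

After 2 iteration(s), the approximation is c_2 = 2.207500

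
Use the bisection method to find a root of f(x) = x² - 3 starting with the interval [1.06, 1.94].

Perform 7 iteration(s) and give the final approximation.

f(x) = x² - 3
Initial interval: [1.06, 1.94]

Iteration 1:
  c_1 = (1.060000 + 1.940000)/2 = 1.500000
  f(c_1) = f(1.500000) = -0.750000
  f(a) × f(c) ≥ 0, new interval: [1.500000, 1.940000]
Iteration 2:
  c_2 = (1.500000 + 1.940000)/2 = 1.720000
  f(c_2) = f(1.720000) = -0.041600
  f(a) × f(c) ≥ 0, new interval: [1.720000, 1.940000]
Iteration 3:
  c_3 = (1.720000 + 1.940000)/2 = 1.830000
  f(c_3) = f(1.830000) = 0.348900
  f(a) × f(c) < 0, new interval: [1.720000, 1.830000]
Iteration 4:
  c_4 = (1.720000 + 1.830000)/2 = 1.775000
  f(c_4) = f(1.775000) = 0.150625
  f(a) × f(c) < 0, new interval: [1.720000, 1.775000]
Iteration 5:
  c_5 = (1.720000 + 1.775000)/2 = 1.747500
  f(c_5) = f(1.747500) = 0.053756
  f(a) × f(c) < 0, new interval: [1.720000, 1.747500]
Iteration 6:
  c_6 = (1.720000 + 1.747500)/2 = 1.733750
  f(c_6) = f(1.733750) = 0.005889
  f(a) × f(c) < 0, new interval: [1.720000, 1.733750]
Iteration 7:
  c_7 = (1.720000 + 1.733750)/2 = 1.726875
  f(c_7) = f(1.726875) = -0.017903
  f(a) × f(c) ≥ 0, new interval: [1.726875, 1.733750]

After 7 iteration(s), the approximation is c_7 = 1.726875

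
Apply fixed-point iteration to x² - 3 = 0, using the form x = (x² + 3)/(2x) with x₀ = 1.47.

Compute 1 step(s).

Equation: x² - 3 = 0
Fixed-point form: x = (x² + 3)/(2x)
x₀ = 1.47

x_1 = g(1.470000) = 1.755408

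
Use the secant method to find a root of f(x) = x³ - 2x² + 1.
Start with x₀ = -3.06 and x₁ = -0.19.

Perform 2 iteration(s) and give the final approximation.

f(x) = x³ - 2x² + 1
x₀ = -3.06, x₁ = -0.19

Secant formula: x_{n+1} = x_n - f(x_n)(x_n - x_{n-1})/(f(x_n) - f(x_{n-1}))

Iteration 1:
  f(-3.060000) = -46.379816
  f(-0.190000) = 0.920941
  x_2 = -0.190000 - 0.920941×(-0.190000 - (-3.060000))/(0.920941 - (-46.379816))
       = -0.245879
Iteration 2:
  f(-0.190000) = 0.920941
  f(-0.245879) = 0.864223
  x_3 = -0.245879 - 0.864223×(-0.245879 - (-0.190000))/(0.864223 - 0.920941)
       = -1.097304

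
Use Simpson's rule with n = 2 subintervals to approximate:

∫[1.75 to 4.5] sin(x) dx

f(x) = sin(x)
a = 1.75, b = 4.5, n = 2
h = (b - a)/n = 1.375000

Simpson's rule: (h/3)[f(x₀) + 4f(x₁) + 2f(x₂) + ... + f(xₙ)]

x_0 = 1.7500, f(x_0) = 0.983986, coefficient = 1
x_1 = 3.1250, f(x_1) = 0.016592, coefficient = 4
x_2 = 4.5000, f(x_2) = -0.977530, coefficient = 1

I ≈ (1.375000/3) × 0.072823 = 0.033377
Exact value: 0.032550
Error: 0.000828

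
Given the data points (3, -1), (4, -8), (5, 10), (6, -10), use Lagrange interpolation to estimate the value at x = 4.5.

Lagrange interpolation formula:
P(x) = Σ yᵢ × Lᵢ(x)
where Lᵢ(x) = Π_{j≠i} (x - xⱼ)/(xᵢ - xⱼ)

L_0(4.5) = (4.5 - 4)/(3 - 4) × (4.5 - 5)/(3 - 5) × (4.5 - 6)/(3 - 6) = -0.062500
L_1(4.5) = (4.5 - 3)/(4 - 3) × (4.5 - 5)/(4 - 5) × (4.5 - 6)/(4 - 6) = 0.562500
L_2(4.5) = (4.5 - 3)/(5 - 3) × (4.5 - 4)/(5 - 4) × (4.5 - 6)/(5 - 6) = 0.562500
L_3(4.5) = (4.5 - 3)/(6 - 3) × (4.5 - 4)/(6 - 4) × (4.5 - 5)/(6 - 5) = -0.062500

P(4.5) = (-1)×L_0(4.5) + (-8)×L_1(4.5) + 10×L_2(4.5) + (-10)×L_3(4.5)
P(4.5) = 1.812500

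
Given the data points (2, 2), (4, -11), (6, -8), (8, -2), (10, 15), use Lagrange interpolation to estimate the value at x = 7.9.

Lagrange interpolation formula:
P(x) = Σ yᵢ × Lᵢ(x)
where Lᵢ(x) = Π_{j≠i} (x - xⱼ)/(xᵢ - xⱼ)

L_0(7.9) = (7.9 - 4)/(2 - 4) × (7.9 - 6)/(2 - 6) × (7.9 - 8)/(2 - 8) × (7.9 - 10)/(2 - 10) = 0.004052
L_1(7.9) = (7.9 - 2)/(4 - 2) × (7.9 - 6)/(4 - 6) × (7.9 - 8)/(4 - 8) × (7.9 - 10)/(4 - 10) = -0.024522
L_2(7.9) = (7.9 - 2)/(6 - 2) × (7.9 - 4)/(6 - 4) × (7.9 - 8)/(6 - 8) × (7.9 - 10)/(6 - 10) = 0.075502
L_3(7.9) = (7.9 - 2)/(8 - 2) × (7.9 - 4)/(8 - 4) × (7.9 - 6)/(8 - 6) × (7.9 - 10)/(8 - 10) = 0.956353
L_4(7.9) = (7.9 - 2)/(10 - 2) × (7.9 - 4)/(10 - 4) × (7.9 - 6)/(10 - 6) × (7.9 - 8)/(10 - 8) = -0.011385

P(7.9) = 2×L_0(7.9) + (-11)×L_1(7.9) + (-8)×L_2(7.9) + (-2)×L_3(7.9) + 15×L_4(7.9)
P(7.9) = -2.409651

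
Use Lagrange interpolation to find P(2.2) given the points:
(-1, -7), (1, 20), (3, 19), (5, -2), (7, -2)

Lagrange interpolation formula:
P(x) = Σ yᵢ × Lᵢ(x)
where Lᵢ(x) = Π_{j≠i} (x - xⱼ)/(xᵢ - xⱼ)

L_0(2.2) = (2.2 - 1)/(-1 - 1) × (2.2 - 3)/(-1 - 3) × (2.2 - 5)/(-1 - 5) × (2.2 - 7)/(-1 - 7) = -0.033600
L_1(2.2) = (2.2 - (-1))/(1 - (-1)) × (2.2 - 3)/(1 - 3) × (2.2 - 5)/(1 - 5) × (2.2 - 7)/(1 - 7) = 0.358400
L_2(2.2) = (2.2 - (-1))/(3 - (-1)) × (2.2 - 1)/(3 - 1) × (2.2 - 5)/(3 - 5) × (2.2 - 7)/(3 - 7) = 0.806400
L_3(2.2) = (2.2 - (-1))/(5 - (-1)) × (2.2 - 1)/(5 - 1) × (2.2 - 3)/(5 - 3) × (2.2 - 7)/(5 - 7) = -0.153600
L_4(2.2) = (2.2 - (-1))/(7 - (-1)) × (2.2 - 1)/(7 - 1) × (2.2 - 3)/(7 - 3) × (2.2 - 5)/(7 - 5) = 0.022400

P(2.2) = (-7)×L_0(2.2) + 20×L_1(2.2) + 19×L_2(2.2) + (-2)×L_3(2.2) + (-2)×L_4(2.2)
P(2.2) = 22.987200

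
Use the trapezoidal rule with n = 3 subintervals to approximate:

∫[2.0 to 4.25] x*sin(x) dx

f(x) = x*sin(x)
a = 2.0, b = 4.25, n = 3
h = (b - a)/n = 0.750000

Trapezoidal rule: (h/2)[f(x₀) + 2f(x₁) + 2f(x₂) + ... + f(xₙ)]

x_0 = 2.0000, f(x_0) = 1.818595, coefficient = 1
x_1 = 2.7500, f(x_1) = 1.049568, coefficient = 2
x_2 = 3.5000, f(x_2) = -1.227741, coefficient = 2
x_3 = 4.2500, f(x_3) = -3.803705, coefficient = 1

I ≈ (0.750000/2) × -2.341457 = -0.878046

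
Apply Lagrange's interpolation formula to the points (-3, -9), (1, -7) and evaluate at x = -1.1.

Lagrange interpolation formula:
P(x) = Σ yᵢ × Lᵢ(x)
where Lᵢ(x) = Π_{j≠i} (x - xⱼ)/(xᵢ - xⱼ)

L_0(-1.1) = (-1.1 - 1)/(-3 - 1) = 0.525000
L_1(-1.1) = (-1.1 - (-3))/(1 - (-3)) = 0.475000

P(-1.1) = (-9)×L_0(-1.1) + (-7)×L_1(-1.1)
P(-1.1) = -8.050000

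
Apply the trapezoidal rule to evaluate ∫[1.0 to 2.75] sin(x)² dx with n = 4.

f(x) = sin(x)²
a = 1.0, b = 2.75, n = 4
h = (b - a)/n = 0.437500

Trapezoidal rule: (h/2)[f(x₀) + 2f(x₁) + 2f(x₂) + ... + f(xₙ)]

x_0 = 1.0000, f(x_0) = 0.708073, coefficient = 1
x_1 = 1.4375, f(x_1) = 0.982337, coefficient = 2
x_2 = 1.8750, f(x_2) = 0.910280, coefficient = 2
x_3 = 2.3125, f(x_3) = 0.543639, coefficient = 2
x_4 = 2.7500, f(x_4) = 0.145665, coefficient = 1

I ≈ (0.437500/2) × 5.726250 = 1.252617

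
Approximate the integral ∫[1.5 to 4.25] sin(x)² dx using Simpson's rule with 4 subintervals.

f(x) = sin(x)²
a = 1.5, b = 4.25, n = 4
h = (b - a)/n = 0.687500

Simpson's rule: (h/3)[f(x₀) + 4f(x₁) + 2f(x₂) + ... + f(xₙ)]

x_0 = 1.5000, f(x_0) = 0.994996, coefficient = 1
x_1 = 2.1875, f(x_1) = 0.665512, coefficient = 4
x_2 = 2.8750, f(x_2) = 0.069404, coefficient = 2
x_3 = 3.5625, f(x_3) = 0.166945, coefficient = 4
x_4 = 4.2500, f(x_4) = 0.801006, coefficient = 1

I ≈ (0.687500/3) × 5.264638 = 1.206479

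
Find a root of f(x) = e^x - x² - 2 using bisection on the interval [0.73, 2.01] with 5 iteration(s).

f(x) = e^x - x² - 2
Initial interval: [0.73, 2.01]

Iteration 1:
  c_1 = (0.730000 + 2.010000)/2 = 1.370000
  f(c_1) = f(1.370000) = 0.058451
  f(a) × f(c) < 0, new interval: [0.730000, 1.370000]
Iteration 2:
  c_2 = (0.730000 + 1.370000)/2 = 1.050000
  f(c_2) = f(1.050000) = -0.244849
  f(a) × f(c) ≥ 0, new interval: [1.050000, 1.370000]
Iteration 3:
  c_3 = (1.050000 + 1.370000)/2 = 1.210000
  f(c_3) = f(1.210000) = -0.110615
  f(a) × f(c) ≥ 0, new interval: [1.210000, 1.370000]
Iteration 4:
  c_4 = (1.210000 + 1.370000)/2 = 1.290000
  f(c_4) = f(1.290000) = -0.031313
  f(a) × f(c) ≥ 0, new interval: [1.290000, 1.370000]
Iteration 5:
  c_5 = (1.290000 + 1.370000)/2 = 1.330000
  f(c_5) = f(1.330000) = 0.012143
  f(a) × f(c) < 0, new interval: [1.290000, 1.330000]

After 5 iteration(s), the approximation is c_5 = 1.330000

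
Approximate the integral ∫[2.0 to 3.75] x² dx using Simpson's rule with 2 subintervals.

f(x) = x²
a = 2.0, b = 3.75, n = 2
h = (b - a)/n = 0.875000

Simpson's rule: (h/3)[f(x₀) + 4f(x₁) + 2f(x₂) + ... + f(xₙ)]

x_0 = 2.0000, f(x_0) = 4.000000, coefficient = 1
x_1 = 2.8750, f(x_1) = 8.265625, coefficient = 4
x_2 = 3.7500, f(x_2) = 14.062500, coefficient = 1

I ≈ (0.875000/3) × 51.125000 = 14.911458
Exact value: 14.911458
Error: 0.000000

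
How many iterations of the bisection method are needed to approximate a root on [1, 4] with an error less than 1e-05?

We need (b-a)/2^n ≤ 1e-05
(4 - 1)/2^n ≤ 1e-05
3/2^n ≤ 1e-05
2^n ≥ 300000
n ≥ log₂(300000) = 18.19
n ≥ 19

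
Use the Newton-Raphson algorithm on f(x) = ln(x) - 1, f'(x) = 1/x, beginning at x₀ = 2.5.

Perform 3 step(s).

f(x) = ln(x) - 1
f'(x) = 1/x
x₀ = 2.5

Newton-Raphson formula: x_{n+1} = x_n - f(x_n)/f'(x_n)

Iteration 1:
  f(2.500000) = -0.083709
  f'(2.500000) = 0.400000
  x_1 = 2.500000 - (-0.083709)/0.400000 = 2.709273
Iteration 2:
  f(2.709273) = -0.003320
  f'(2.709273) = 0.369103
  x_2 = 2.709273 - (-0.003320)/0.369103 = 2.718267
Iteration 3:
  f(2.718267) = -0.000005
  f'(2.718267) = 0.367881
  x_3 = 2.718267 - (-0.000005)/0.367881 = 2.718282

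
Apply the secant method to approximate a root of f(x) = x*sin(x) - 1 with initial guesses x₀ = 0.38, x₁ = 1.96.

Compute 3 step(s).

f(x) = x*sin(x) - 1
x₀ = 0.38, x₁ = 1.96

Secant formula: x_{n+1} = x_n - f(x_n)(x_n - x_{n-1})/(f(x_n) - f(x_{n-1}))

Iteration 1:
  f(0.380000) = -0.859050
  f(1.960000) = 0.813415
  x_2 = 1.960000 - 0.813415×(1.960000 - 0.380000)/(0.813415 - (-0.859050))
       = 1.191556
Iteration 2:
  f(1.960000) = 0.813415
  f(1.191556) = 0.106892
  x_3 = 1.191556 - 0.106892×(1.191556 - 1.960000)/(0.106892 - 0.813415)
       = 1.075296
Iteration 3:
  f(1.191556) = 0.106892
  f(1.075296) = -0.054028
  x_4 = 1.075296 - (-0.054028)×(1.075296 - 1.191556)/(-0.054028 - 0.106892)
       = 1.114330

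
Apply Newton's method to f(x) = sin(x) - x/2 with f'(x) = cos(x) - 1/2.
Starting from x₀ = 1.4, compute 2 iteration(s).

f(x) = sin(x) - x/2
f'(x) = cos(x) - 1/2
x₀ = 1.4

Newton-Raphson formula: x_{n+1} = x_n - f(x_n)/f'(x_n)

Iteration 1:
  f(1.400000) = 0.285450
  f'(1.400000) = -0.330033
  x_1 = 1.400000 - 0.285450/(-0.330033) = 2.264913
Iteration 2:
  f(2.264913) = -0.363838
  f'(2.264913) = -1.139707
  x_2 = 2.264913 - (-0.363838)/(-1.139707) = 1.945675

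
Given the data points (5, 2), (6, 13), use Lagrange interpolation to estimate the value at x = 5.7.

Lagrange interpolation formula:
P(x) = Σ yᵢ × Lᵢ(x)
where Lᵢ(x) = Π_{j≠i} (x - xⱼ)/(xᵢ - xⱼ)

L_0(5.7) = (5.7 - 6)/(5 - 6) = 0.300000
L_1(5.7) = (5.7 - 5)/(6 - 5) = 0.700000

P(5.7) = 2×L_0(5.7) + 13×L_1(5.7)
P(5.7) = 9.700000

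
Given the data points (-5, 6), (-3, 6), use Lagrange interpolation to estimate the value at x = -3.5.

Lagrange interpolation formula:
P(x) = Σ yᵢ × Lᵢ(x)
where Lᵢ(x) = Π_{j≠i} (x - xⱼ)/(xᵢ - xⱼ)

L_0(-3.5) = (-3.5 - (-3))/(-5 - (-3)) = 0.250000
L_1(-3.5) = (-3.5 - (-5))/(-3 - (-5)) = 0.750000

P(-3.5) = 6×L_0(-3.5) + 6×L_1(-3.5)
P(-3.5) = 6.000000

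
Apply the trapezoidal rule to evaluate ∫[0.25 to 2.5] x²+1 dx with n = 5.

f(x) = x²+1
a = 0.25, b = 2.5, n = 5
h = (b - a)/n = 0.450000

Trapezoidal rule: (h/2)[f(x₀) + 2f(x₁) + 2f(x₂) + ... + f(xₙ)]

x_0 = 0.2500, f(x_0) = 1.062500, coefficient = 1
x_1 = 0.7000, f(x_1) = 1.490000, coefficient = 2
x_2 = 1.1500, f(x_2) = 2.322500, coefficient = 2
x_3 = 1.6000, f(x_3) = 3.560000, coefficient = 2
x_4 = 2.0500, f(x_4) = 5.202500, coefficient = 2
x_5 = 2.5000, f(x_5) = 7.250000, coefficient = 1

I ≈ (0.450000/2) × 33.462500 = 7.529063
Exact value: 7.453125
Error: 0.075938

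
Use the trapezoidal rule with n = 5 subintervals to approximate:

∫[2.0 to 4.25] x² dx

f(x) = x²
a = 2.0, b = 4.25, n = 5
h = (b - a)/n = 0.450000

Trapezoidal rule: (h/2)[f(x₀) + 2f(x₁) + 2f(x₂) + ... + f(xₙ)]

x_0 = 2.0000, f(x_0) = 4.000000, coefficient = 1
x_1 = 2.4500, f(x_1) = 6.002500, coefficient = 2
x_2 = 2.9000, f(x_2) = 8.410000, coefficient = 2
x_3 = 3.3500, f(x_3) = 11.222500, coefficient = 2
x_4 = 3.8000, f(x_4) = 14.440000, coefficient = 2
x_5 = 4.2500, f(x_5) = 18.062500, coefficient = 1

I ≈ (0.450000/2) × 102.212500 = 22.997813
Exact value: 22.921875
Error: 0.075938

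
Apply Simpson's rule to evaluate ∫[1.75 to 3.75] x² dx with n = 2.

f(x) = x²
a = 1.75, b = 3.75, n = 2
h = (b - a)/n = 1.000000

Simpson's rule: (h/3)[f(x₀) + 4f(x₁) + 2f(x₂) + ... + f(xₙ)]

x_0 = 1.7500, f(x_0) = 3.062500, coefficient = 1
x_1 = 2.7500, f(x_1) = 7.562500, coefficient = 4
x_2 = 3.7500, f(x_2) = 14.062500, coefficient = 1

I ≈ (1.000000/3) × 47.375000 = 15.791667
Exact value: 15.791667
Error: 0.000000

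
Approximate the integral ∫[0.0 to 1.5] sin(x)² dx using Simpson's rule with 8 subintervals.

f(x) = sin(x)²
a = 0.0, b = 1.5, n = 8
h = (b - a)/n = 0.187500

Simpson's rule: (h/3)[f(x₀) + 4f(x₁) + 2f(x₂) + ... + f(xₙ)]

x_0 = 0.0000, f(x_0) = 0.000000, coefficient = 1
x_1 = 0.1875, f(x_1) = 0.034746, coefficient = 4
x_2 = 0.3750, f(x_2) = 0.134156, coefficient = 2
x_3 = 0.5625, f(x_3) = 0.284412, coefficient = 4
x_4 = 0.7500, f(x_4) = 0.464631, coefficient = 2
x_5 = 0.9375, f(x_5) = 0.649767, coefficient = 4
x_6 = 1.1250, f(x_6) = 0.814087, coefficient = 2
x_7 = 1.3125, f(x_7) = 0.934754, coefficient = 4
x_8 = 1.5000, f(x_8) = 0.994996, coefficient = 1

I ≈ (0.187500/3) × 11.435457 = 0.714716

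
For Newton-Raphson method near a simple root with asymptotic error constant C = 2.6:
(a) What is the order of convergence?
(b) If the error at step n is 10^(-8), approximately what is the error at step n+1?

(a) Newton-Raphson has quadratic (order 2) convergence near simple roots.
    This means |e_{n+1}| ≈ C|e_n|².

(b) With |e_n| = 10^(-8) and C = 2.6:
    |e_{n+1}| ≈ 2.6 × (10^(-8))² = 2.6 × 10^(-16)

(a) 2 (quadratic); (b) |e_{n+1}| ≈ 2.600e-16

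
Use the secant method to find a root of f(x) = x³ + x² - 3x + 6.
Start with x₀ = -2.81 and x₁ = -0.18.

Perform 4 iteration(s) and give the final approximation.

f(x) = x³ + x² - 3x + 6
x₀ = -2.81, x₁ = -0.18

Secant formula: x_{n+1} = x_n - f(x_n)(x_n - x_{n-1})/(f(x_n) - f(x_{n-1}))

Iteration 1:
  f(-2.810000) = 0.138059
  f(-0.180000) = 6.566568
  x_2 = -0.180000 - 6.566568×(-0.180000 - (-2.810000))/(6.566568 - 0.138059)
       = -2.866482
Iteration 2:
  f(-0.180000) = 6.566568
  f(-2.866482) = -0.736913
  x_3 = -2.866482 - (-0.736913)×(-2.866482 - (-0.180000))/(-0.736913 - 6.566568)
       = -2.595419
Iteration 3:
  f(-2.866482) = -0.736913
  f(-2.595419) = 3.039194
  x_4 = -2.595419 - 3.039194×(-2.595419 - (-2.866482))/(3.039194 - (-0.736913))
       = -2.813584
Iteration 4:
  f(-2.595419) = 3.039194
  f(-2.813584) = 0.083963
  x_5 = -2.813584 - 0.083963×(-2.813584 - (-2.595419))/(0.083963 - 3.039194)
       = -2.819782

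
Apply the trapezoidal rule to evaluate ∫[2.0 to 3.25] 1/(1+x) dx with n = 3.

f(x) = 1/(1+x)
a = 2.0, b = 3.25, n = 3
h = (b - a)/n = 0.416667

Trapezoidal rule: (h/2)[f(x₀) + 2f(x₁) + 2f(x₂) + ... + f(xₙ)]

x_0 = 2.0000, f(x_0) = 0.333333, coefficient = 1
x_1 = 2.4167, f(x_1) = 0.292683, coefficient = 2
x_2 = 2.8333, f(x_2) = 0.260870, coefficient = 2
x_3 = 3.2500, f(x_3) = 0.235294, coefficient = 1

I ≈ (0.416667/2) × 1.675732 = 0.349111
Exact value: 0.348307
Error: 0.000804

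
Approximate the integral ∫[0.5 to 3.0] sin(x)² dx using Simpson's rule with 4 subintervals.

f(x) = sin(x)²
a = 0.5, b = 3.0, n = 4
h = (b - a)/n = 0.625000

Simpson's rule: (h/3)[f(x₀) + 4f(x₁) + 2f(x₂) + ... + f(xₙ)]

x_0 = 0.5000, f(x_0) = 0.229849, coefficient = 1
x_1 = 1.1250, f(x_1) = 0.814087, coefficient = 4
x_2 = 1.7500, f(x_2) = 0.968228, coefficient = 2
x_3 = 2.3750, f(x_3) = 0.481199, coefficient = 4
x_4 = 3.0000, f(x_4) = 0.019915, coefficient = 1

I ≈ (0.625000/3) × 7.367363 = 1.534867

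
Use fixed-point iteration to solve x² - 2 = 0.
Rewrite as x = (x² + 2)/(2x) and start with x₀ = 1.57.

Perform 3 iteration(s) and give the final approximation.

Equation: x² - 2 = 0
Fixed-point form: x = (x² + 2)/(2x)
x₀ = 1.57

x_1 = g(1.570000) = 1.421943
x_2 = g(1.421943) = 1.414235
x_3 = g(1.414235) = 1.414214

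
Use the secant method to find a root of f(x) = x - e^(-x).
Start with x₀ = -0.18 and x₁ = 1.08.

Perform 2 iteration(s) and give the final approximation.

f(x) = x - e^(-x)
x₀ = -0.18, x₁ = 1.08

Secant formula: x_{n+1} = x_n - f(x_n)(x_n - x_{n-1})/(f(x_n) - f(x_{n-1}))

Iteration 1:
  f(-0.180000) = -1.377217
  f(1.080000) = 0.740404
  x_2 = 1.080000 - 0.740404×(1.080000 - (-0.180000))/(0.740404 - (-1.377217))
       = 0.639454
Iteration 2:
  f(1.080000) = 0.740404
  f(0.639454) = 0.111874
  x_3 = 0.639454 - 0.111874×(0.639454 - 1.080000)/(0.111874 - 0.740404)
       = 0.561040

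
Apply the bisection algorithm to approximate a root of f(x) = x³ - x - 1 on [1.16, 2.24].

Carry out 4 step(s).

f(x) = x³ - x - 1
Initial interval: [1.16, 2.24]

Iteration 1:
  c_1 = (1.160000 + 2.240000)/2 = 1.700000
  f(c_1) = f(1.700000) = 2.213000
  f(a) × f(c) < 0, new interval: [1.160000, 1.700000]
Iteration 2:
  c_2 = (1.160000 + 1.700000)/2 = 1.430000
  f(c_2) = f(1.430000) = 0.494207
  f(a) × f(c) < 0, new interval: [1.160000, 1.430000]
Iteration 3:
  c_3 = (1.160000 + 1.430000)/2 = 1.295000
  f(c_3) = f(1.295000) = -0.123253
  f(a) × f(c) ≥ 0, new interval: [1.295000, 1.430000]
Iteration 4:
  c_4 = (1.295000 + 1.430000)/2 = 1.362500
  f(c_4) = f(1.362500) = 0.166854
  f(a) × f(c) < 0, new interval: [1.295000, 1.362500]

After 4 iteration(s), the approximation is c_4 = 1.362500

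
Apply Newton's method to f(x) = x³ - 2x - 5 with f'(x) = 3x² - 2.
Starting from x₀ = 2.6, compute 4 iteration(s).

f(x) = x³ - 2x - 5
f'(x) = 3x² - 2
x₀ = 2.6

Newton-Raphson formula: x_{n+1} = x_n - f(x_n)/f'(x_n)

Iteration 1:
  f(2.600000) = 7.376000
  f'(2.600000) = 18.280000
  x_1 = 2.600000 - 7.376000/18.280000 = 2.196499
Iteration 2:
  f(2.196499) = 1.204247
  f'(2.196499) = 12.473822
  x_2 = 2.196499 - 1.204247/12.473822 = 2.099957
Iteration 3:
  f(2.099957) = 0.060517
  f'(2.099957) = 11.229458
  x_3 = 2.099957 - 0.060517/11.229458 = 2.094568
Iteration 4:
  f(2.094568) = 0.000183
  f'(2.094568) = 11.161644
  x_4 = 2.094568 - 0.000183/11.161644 = 2.094551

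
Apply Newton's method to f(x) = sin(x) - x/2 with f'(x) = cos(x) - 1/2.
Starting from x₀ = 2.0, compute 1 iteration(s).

f(x) = sin(x) - x/2
f'(x) = cos(x) - 1/2
x₀ = 2.0

Newton-Raphson formula: x_{n+1} = x_n - f(x_n)/f'(x_n)

Iteration 1:
  f(2.000000) = -0.090703
  f'(2.000000) = -0.916147
  x_1 = 2.000000 - (-0.090703)/(-0.916147) = 1.900996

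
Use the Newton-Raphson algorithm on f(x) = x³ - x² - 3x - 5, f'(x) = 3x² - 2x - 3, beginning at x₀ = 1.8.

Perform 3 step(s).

f(x) = x³ - x² - 3x - 5
f'(x) = 3x² - 2x - 3
x₀ = 1.8

Newton-Raphson formula: x_{n+1} = x_n - f(x_n)/f'(x_n)

Iteration 1:
  f(1.800000) = -7.808000
  f'(1.800000) = 3.120000
  x_1 = 1.800000 - (-7.808000)/3.120000 = 4.302564
Iteration 2:
  f(4.302564) = 43.229565
  f'(4.302564) = 43.931045
  x_2 = 4.302564 - 43.229565/43.931045 = 3.318532
Iteration 3:
  f(3.318532) = 10.577593
  f'(3.318532) = 23.400897
  x_3 = 3.318532 - 10.577593/23.400897 = 2.866515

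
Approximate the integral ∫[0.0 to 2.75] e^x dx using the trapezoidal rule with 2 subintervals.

f(x) = e^x
a = 0.0, b = 2.75, n = 2
h = (b - a)/n = 1.375000

Trapezoidal rule: (h/2)[f(x₀) + 2f(x₁) + 2f(x₂) + ... + f(xₙ)]

x_0 = 0.0000, f(x_0) = 1.000000, coefficient = 1
x_1 = 1.3750, f(x_1) = 3.955077, coefficient = 2
x_2 = 2.7500, f(x_2) = 15.642632, coefficient = 1

I ≈ (1.375000/2) × 24.552785 = 16.880040
Exact value: 14.642632
Error: 2.237408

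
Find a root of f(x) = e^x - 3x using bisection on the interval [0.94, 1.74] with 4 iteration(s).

f(x) = e^x - 3x
Initial interval: [0.94, 1.74]

Iteration 1:
  c_1 = (0.940000 + 1.740000)/2 = 1.340000
  f(c_1) = f(1.340000) = -0.200956
  f(a) × f(c) ≥ 0, new interval: [1.340000, 1.740000]
Iteration 2:
  c_2 = (1.340000 + 1.740000)/2 = 1.540000
  f(c_2) = f(1.540000) = 0.044590
  f(a) × f(c) < 0, new interval: [1.340000, 1.540000]
Iteration 3:
  c_3 = (1.340000 + 1.540000)/2 = 1.440000
  f(c_3) = f(1.440000) = -0.099304
  f(a) × f(c) ≥ 0, new interval: [1.440000, 1.540000]
Iteration 4:
  c_4 = (1.440000 + 1.540000)/2 = 1.490000
  f(c_4) = f(1.490000) = -0.032904
  f(a) × f(c) ≥ 0, new interval: [1.490000, 1.540000]

After 4 iteration(s), the approximation is c_4 = 1.490000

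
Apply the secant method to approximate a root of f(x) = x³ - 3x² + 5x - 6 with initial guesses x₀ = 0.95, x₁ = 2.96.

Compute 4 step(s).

f(x) = x³ - 3x² + 5x - 6
x₀ = 0.95, x₁ = 2.96

Secant formula: x_{n+1} = x_n - f(x_n)(x_n - x_{n-1})/(f(x_n) - f(x_{n-1}))

Iteration 1:
  f(0.950000) = -3.100125
  f(2.960000) = 8.449536
  x_2 = 2.960000 - 8.449536×(2.960000 - 0.950000)/(8.449536 - (-3.100125))
       = 1.489518
Iteration 2:
  f(2.960000) = 8.449536
  f(1.489518) = -1.903662
  x_3 = 1.489518 - (-1.903662)×(1.489518 - 2.960000)/(-1.903662 - 8.449536)
       = 1.759898
Iteration 3:
  f(1.489518) = -1.903662
  f(1.759898) = -1.041403
  x_4 = 1.759898 - (-1.041403)×(1.759898 - 1.489518)/(-1.041403 - (-1.903662))
       = 2.086454
Iteration 4:
  f(1.759898) = -1.041403
  f(2.086454) = 0.455337
  x_5 = 2.086454 - 0.455337×(2.086454 - 1.759898)/(0.455337 - (-1.041403))
       = 1.987109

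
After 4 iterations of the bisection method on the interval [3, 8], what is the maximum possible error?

Bisection error bound: |error| ≤ (b-a)/2^n
|error| ≤ (8 - 3)/2^4 = 5/2^4
|error| ≤ 0.3125000000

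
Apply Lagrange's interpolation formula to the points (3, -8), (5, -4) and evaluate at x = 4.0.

Lagrange interpolation formula:
P(x) = Σ yᵢ × Lᵢ(x)
where Lᵢ(x) = Π_{j≠i} (x - xⱼ)/(xᵢ - xⱼ)

L_0(4.0) = (4.0 - 5)/(3 - 5) = 0.500000
L_1(4.0) = (4.0 - 3)/(5 - 3) = 0.500000

P(4.0) = (-8)×L_0(4.0) + (-4)×L_1(4.0)
P(4.0) = -6.000000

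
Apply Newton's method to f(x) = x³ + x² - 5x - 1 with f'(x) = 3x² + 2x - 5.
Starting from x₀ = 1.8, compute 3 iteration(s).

f(x) = x³ + x² - 5x - 1
f'(x) = 3x² + 2x - 5
x₀ = 1.8

Newton-Raphson formula: x_{n+1} = x_n - f(x_n)/f'(x_n)

Iteration 1:
  f(1.800000) = -0.928000
  f'(1.800000) = 8.320000
  x_1 = 1.800000 - (-0.928000)/8.320000 = 1.911538
Iteration 2:
  f(1.911538) = 0.081009
  f'(1.911538) = 9.785015
  x_2 = 1.911538 - 0.081009/9.785015 = 1.903260
Iteration 3:
  f(1.903260) = 0.000461
  f'(1.903260) = 9.673710
  x_3 = 1.903260 - 0.000461/9.673710 = 1.903212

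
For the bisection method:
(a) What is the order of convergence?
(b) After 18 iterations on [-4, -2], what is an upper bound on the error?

(a) Bisection has linear (order 1) convergence; the error is halved each step.

(b) Error bound = (b-a)/2^n = (-2 - (-4))/2^{18}
    = 2/2^{18}

(a) 1 (linear); (b) error ≤ 7.63e-06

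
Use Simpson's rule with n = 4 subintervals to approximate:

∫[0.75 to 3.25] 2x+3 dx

f(x) = 2x+3
a = 0.75, b = 3.25, n = 4
h = (b - a)/n = 0.625000

Simpson's rule: (h/3)[f(x₀) + 4f(x₁) + 2f(x₂) + ... + f(xₙ)]

x_0 = 0.7500, f(x_0) = 4.500000, coefficient = 1
x_1 = 1.3750, f(x_1) = 5.750000, coefficient = 4
x_2 = 2.0000, f(x_2) = 7.000000, coefficient = 2
x_3 = 2.6250, f(x_3) = 8.250000, coefficient = 4
x_4 = 3.2500, f(x_4) = 9.500000, coefficient = 1

I ≈ (0.625000/3) × 84.000000 = 17.500000
Exact value: 17.500000
Error: 0.000000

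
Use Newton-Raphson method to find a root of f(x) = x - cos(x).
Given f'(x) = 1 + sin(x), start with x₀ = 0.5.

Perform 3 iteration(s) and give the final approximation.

f(x) = x - cos(x)
f'(x) = 1 + sin(x)
x₀ = 0.5

Newton-Raphson formula: x_{n+1} = x_n - f(x_n)/f'(x_n)

Iteration 1:
  f(0.500000) = -0.377583
  f'(0.500000) = 1.479426
  x_1 = 0.500000 - (-0.377583)/1.479426 = 0.755222
Iteration 2:
  f(0.755222) = 0.027103
  f'(0.755222) = 1.685451
  x_2 = 0.755222 - 0.027103/1.685451 = 0.739142
Iteration 3:
  f(0.739142) = 0.000095
  f'(0.739142) = 1.673654
  x_3 = 0.739142 - 0.000095/1.673654 = 0.739085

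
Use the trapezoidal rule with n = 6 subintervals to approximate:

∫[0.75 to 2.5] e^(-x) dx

f(x) = e^(-x)
a = 0.75, b = 2.5, n = 6
h = (b - a)/n = 0.291667

Trapezoidal rule: (h/2)[f(x₀) + 2f(x₁) + 2f(x₂) + ... + f(xₙ)]

x_0 = 0.7500, f(x_0) = 0.472367, coefficient = 1
x_1 = 1.0417, f(x_1) = 0.352866, coefficient = 2
x_2 = 1.3333, f(x_2) = 0.263597, coefficient = 2
x_3 = 1.6250, f(x_3) = 0.196912, coefficient = 2
x_4 = 1.9167, f(x_4) = 0.147096, coefficient = 2
x_5 = 2.2083, f(x_5) = 0.109884, coefficient = 2
x_6 = 2.5000, f(x_6) = 0.082085, coefficient = 1

I ≈ (0.291667/2) × 2.695162 = 0.393044
Exact value: 0.390282
Error: 0.002763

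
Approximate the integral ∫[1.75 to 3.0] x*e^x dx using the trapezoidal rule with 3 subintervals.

f(x) = x*e^x
a = 1.75, b = 3.0, n = 3
h = (b - a)/n = 0.416667

Trapezoidal rule: (h/2)[f(x₀) + 2f(x₁) + 2f(x₂) + ... + f(xₙ)]

x_0 = 1.7500, f(x_0) = 10.070555, coefficient = 1
x_1 = 2.1667, f(x_1) = 18.913133, coefficient = 2
x_2 = 2.5833, f(x_2) = 34.206439, coefficient = 2
x_3 = 3.0000, f(x_3) = 60.256611, coefficient = 1

I ≈ (0.416667/2) × 176.566309 = 36.784648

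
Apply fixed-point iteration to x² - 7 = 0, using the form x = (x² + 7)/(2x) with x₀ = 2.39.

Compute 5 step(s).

Equation: x² - 7 = 0
Fixed-point form: x = (x² + 7)/(2x)
x₀ = 2.39

x_1 = g(2.390000) = 2.659435
x_2 = g(2.659435) = 2.645787
x_3 = g(2.645787) = 2.645751
x_4 = g(2.645751) = 2.645751
x_5 = g(2.645751) = 2.645751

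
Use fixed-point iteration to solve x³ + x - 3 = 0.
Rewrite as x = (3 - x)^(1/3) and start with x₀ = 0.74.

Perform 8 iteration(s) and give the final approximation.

Equation: x³ + x - 3 = 0
Fixed-point form: x = (3 - x)^(1/3)
x₀ = 0.74

x_1 = g(0.740000) = 1.312309
x_2 = g(1.312309) = 1.190596
x_3 = g(1.190596) = 1.218555
x_4 = g(1.218555) = 1.212246
x_5 = g(1.212246) = 1.213675
x_6 = g(1.213675) = 1.213352
x_7 = g(1.213352) = 1.213425
x_8 = g(1.213425) = 1.213409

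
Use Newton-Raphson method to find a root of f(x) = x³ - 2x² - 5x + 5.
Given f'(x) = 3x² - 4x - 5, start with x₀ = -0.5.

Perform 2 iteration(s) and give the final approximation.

f(x) = x³ - 2x² - 5x + 5
f'(x) = 3x² - 4x - 5
x₀ = -0.5

Newton-Raphson formula: x_{n+1} = x_n - f(x_n)/f'(x_n)

Iteration 1:
  f(-0.500000) = 6.875000
  f'(-0.500000) = -2.250000
  x_1 = -0.500000 - 6.875000/(-2.250000) = 2.555556
Iteration 2:
  f(2.555556) = -4.149520
  f'(2.555556) = 4.370370
  x_2 = 2.555556 - (-4.149520)/4.370370 = 3.505022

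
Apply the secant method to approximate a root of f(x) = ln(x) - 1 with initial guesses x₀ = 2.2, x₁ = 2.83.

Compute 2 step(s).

f(x) = ln(x) - 1
x₀ = 2.2, x₁ = 2.83

Secant formula: x_{n+1} = x_n - f(x_n)(x_n - x_{n-1})/(f(x_n) - f(x_{n-1}))

Iteration 1:
  f(2.200000) = -0.211543
  f(2.830000) = 0.040277
  x_2 = 2.830000 - 0.040277×(2.830000 - 2.200000)/(0.040277 - (-0.211543))
       = 2.729236
Iteration 2:
  f(2.830000) = 0.040277
  f(2.729236) = 0.004022
  x_3 = 2.729236 - 0.004022×(2.729236 - 2.830000)/(0.004022 - 0.040277)
       = 2.718058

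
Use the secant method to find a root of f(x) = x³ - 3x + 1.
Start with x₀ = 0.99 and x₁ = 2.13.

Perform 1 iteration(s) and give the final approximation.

f(x) = x³ - 3x + 1
x₀ = 0.99, x₁ = 2.13

Secant formula: x_{n+1} = x_n - f(x_n)(x_n - x_{n-1})/(f(x_n) - f(x_{n-1}))

Iteration 1:
  f(0.990000) = -0.999701
  f(2.130000) = 4.273597
  x_2 = 2.130000 - 4.273597×(2.130000 - 0.990000)/(4.273597 - (-0.999701))
       = 1.206119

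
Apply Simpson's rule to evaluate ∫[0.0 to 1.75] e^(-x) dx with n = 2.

f(x) = e^(-x)
a = 0.0, b = 1.75, n = 2
h = (b - a)/n = 0.875000

Simpson's rule: (h/3)[f(x₀) + 4f(x₁) + 2f(x₂) + ... + f(xₙ)]

x_0 = 0.0000, f(x_0) = 1.000000, coefficient = 1
x_1 = 0.8750, f(x_1) = 0.416862, coefficient = 4
x_2 = 1.7500, f(x_2) = 0.173774, coefficient = 1

I ≈ (0.875000/3) × 2.841222 = 0.828690
Exact value: 0.826226
Error: 0.002464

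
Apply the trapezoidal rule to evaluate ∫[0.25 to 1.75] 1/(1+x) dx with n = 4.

f(x) = 1/(1+x)
a = 0.25, b = 1.75, n = 4
h = (b - a)/n = 0.375000

Trapezoidal rule: (h/2)[f(x₀) + 2f(x₁) + 2f(x₂) + ... + f(xₙ)]

x_0 = 0.2500, f(x_0) = 0.800000, coefficient = 1
x_1 = 0.6250, f(x_1) = 0.615385, coefficient = 2
x_2 = 1.0000, f(x_2) = 0.500000, coefficient = 2
x_3 = 1.3750, f(x_3) = 0.421053, coefficient = 2
x_4 = 1.7500, f(x_4) = 0.363636, coefficient = 1

I ≈ (0.375000/2) × 4.236511 = 0.794346
Exact value: 0.788457
Error: 0.005888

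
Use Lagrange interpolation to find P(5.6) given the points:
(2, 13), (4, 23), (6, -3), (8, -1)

Lagrange interpolation formula:
P(x) = Σ yᵢ × Lᵢ(x)
where Lᵢ(x) = Π_{j≠i} (x - xⱼ)/(xᵢ - xⱼ)

L_0(5.6) = (5.6 - 4)/(2 - 4) × (5.6 - 6)/(2 - 6) × (5.6 - 8)/(2 - 8) = -0.032000
L_1(5.6) = (5.6 - 2)/(4 - 2) × (5.6 - 6)/(4 - 6) × (5.6 - 8)/(4 - 8) = 0.216000
L_2(5.6) = (5.6 - 2)/(6 - 2) × (5.6 - 4)/(6 - 4) × (5.6 - 8)/(6 - 8) = 0.864000
L_3(5.6) = (5.6 - 2)/(8 - 2) × (5.6 - 4)/(8 - 4) × (5.6 - 6)/(8 - 6) = -0.048000

P(5.6) = 13×L_0(5.6) + 23×L_1(5.6) + (-3)×L_2(5.6) + (-1)×L_3(5.6)
P(5.6) = 2.008000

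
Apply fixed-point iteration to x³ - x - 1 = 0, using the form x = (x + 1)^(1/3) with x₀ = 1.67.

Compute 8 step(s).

Equation: x³ - x - 1 = 0
Fixed-point form: x = (x + 1)^(1/3)
x₀ = 1.67

x_1 = g(1.670000) = 1.387300
x_2 = g(1.387300) = 1.336500
x_3 = g(1.336500) = 1.326952
x_4 = g(1.326952) = 1.325142
x_5 = g(1.325142) = 1.324799
x_6 = g(1.324799) = 1.324733
x_7 = g(1.324733) = 1.324721
x_8 = g(1.324721) = 1.324719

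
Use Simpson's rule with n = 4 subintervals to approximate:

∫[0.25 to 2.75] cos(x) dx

f(x) = cos(x)
a = 0.25, b = 2.75, n = 4
h = (b - a)/n = 0.625000

Simpson's rule: (h/3)[f(x₀) + 4f(x₁) + 2f(x₂) + ... + f(xₙ)]

x_0 = 0.2500, f(x_0) = 0.968912, coefficient = 1
x_1 = 0.8750, f(x_1) = 0.640997, coefficient = 4
x_2 = 1.5000, f(x_2) = 0.070737, coefficient = 2
x_3 = 2.1250, f(x_3) = -0.526266, coefficient = 4
x_4 = 2.7500, f(x_4) = -0.924302, coefficient = 1

I ≈ (0.625000/3) × 0.645007 = 0.134376
Exact value: 0.134257
Error: 0.000119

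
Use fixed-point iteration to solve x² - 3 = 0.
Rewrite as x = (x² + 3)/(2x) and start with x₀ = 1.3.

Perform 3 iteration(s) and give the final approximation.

Equation: x² - 3 = 0
Fixed-point form: x = (x² + 3)/(2x)
x₀ = 1.3

x_1 = g(1.300000) = 1.803846
x_2 = g(1.803846) = 1.733480
x_3 = g(1.733480) = 1.732051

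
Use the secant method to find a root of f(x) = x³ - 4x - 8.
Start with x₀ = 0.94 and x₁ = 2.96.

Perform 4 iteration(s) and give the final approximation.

f(x) = x³ - 4x - 8
x₀ = 0.94, x₁ = 2.96

Secant formula: x_{n+1} = x_n - f(x_n)(x_n - x_{n-1})/(f(x_n) - f(x_{n-1}))

Iteration 1:
  f(0.940000) = -10.929416
  f(2.960000) = 6.094336
  x_2 = 2.960000 - 6.094336×(2.960000 - 0.940000)/(6.094336 - (-10.929416))
       = 2.236860
Iteration 2:
  f(2.960000) = 6.094336
  f(2.236860) = -5.755217
  x_3 = 2.236860 - (-5.755217)×(2.236860 - 2.960000)/(-5.755217 - 6.094336)
       = 2.588082
Iteration 3:
  f(2.236860) = -5.755217
  f(2.588082) = -1.016915
  x_4 = 2.588082 - (-1.016915)×(2.588082 - 2.236860)/(-1.016915 - (-5.755217))
       = 2.663460
Iteration 4:
  f(2.588082) = -1.016915
  f(2.663460) = 0.240799
  x_5 = 2.663460 - 0.240799×(2.663460 - 2.588082)/(0.240799 - (-1.016915))
       = 2.649028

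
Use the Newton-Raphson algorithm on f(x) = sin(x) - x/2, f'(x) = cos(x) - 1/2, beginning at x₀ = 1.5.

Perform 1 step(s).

f(x) = sin(x) - x/2
f'(x) = cos(x) - 1/2
x₀ = 1.5

Newton-Raphson formula: x_{n+1} = x_n - f(x_n)/f'(x_n)

Iteration 1:
  f(1.500000) = 0.247495
  f'(1.500000) = -0.429263
  x_1 = 1.500000 - 0.247495/(-0.429263) = 2.076558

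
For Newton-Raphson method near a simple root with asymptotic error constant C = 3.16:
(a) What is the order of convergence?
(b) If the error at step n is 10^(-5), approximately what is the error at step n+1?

(a) Newton-Raphson has quadratic (order 2) convergence near simple roots.
    This means |e_{n+1}| ≈ C|e_n|².

(b) With |e_n| = 10^(-5) and C = 3.16:
    |e_{n+1}| ≈ 3.16 × (10^(-5))² = 3.16 × 10^(-10)

(a) 2 (quadratic); (b) |e_{n+1}| ≈ 3.160e-10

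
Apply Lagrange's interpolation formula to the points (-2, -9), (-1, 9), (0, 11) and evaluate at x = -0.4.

Lagrange interpolation formula:
P(x) = Σ yᵢ × Lᵢ(x)
where Lᵢ(x) = Π_{j≠i} (x - xⱼ)/(xᵢ - xⱼ)

L_0(-0.4) = (-0.4 - (-1))/(-2 - (-1)) × (-0.4 - 0)/(-2 - 0) = -0.120000
L_1(-0.4) = (-0.4 - (-2))/(-1 - (-2)) × (-0.4 - 0)/(-1 - 0) = 0.640000
L_2(-0.4) = (-0.4 - (-2))/(0 - (-2)) × (-0.4 - (-1))/(0 - (-1)) = 0.480000

P(-0.4) = (-9)×L_0(-0.4) + 9×L_1(-0.4) + 11×L_2(-0.4)
P(-0.4) = 12.120000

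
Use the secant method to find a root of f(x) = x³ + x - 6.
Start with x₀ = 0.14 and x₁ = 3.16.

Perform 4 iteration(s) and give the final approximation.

f(x) = x³ + x - 6
x₀ = 0.14, x₁ = 3.16

Secant formula: x_{n+1} = x_n - f(x_n)(x_n - x_{n-1})/(f(x_n) - f(x_{n-1}))

Iteration 1:
  f(0.140000) = -5.857256
  f(3.160000) = 28.714496
  x_2 = 3.160000 - 28.714496×(3.160000 - 0.140000)/(28.714496 - (-5.857256))
       = 0.651658
Iteration 2:
  f(3.160000) = 28.714496
  f(0.651658) = -5.071610
  x_3 = 0.651658 - (-5.071610)×(0.651658 - 3.160000)/(-5.071610 - 28.714496)
       = 1.028184
Iteration 3:
  f(0.651658) = -5.071610
  f(1.028184) = -3.884860
  x_4 = 1.028184 - (-3.884860)×(1.028184 - 0.651658)/(-3.884860 - (-5.071610))
       = 2.260751
Iteration 4:
  f(1.028184) = -3.884860
  f(2.260751) = 7.815442
  x_5 = 2.260751 - 7.815442×(2.260751 - 1.028184)/(7.815442 - (-3.884860))
       = 1.437434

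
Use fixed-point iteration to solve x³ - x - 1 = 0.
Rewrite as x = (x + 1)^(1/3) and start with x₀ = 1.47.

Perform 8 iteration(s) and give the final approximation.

Equation: x³ - x - 1 = 0
Fixed-point form: x = (x + 1)^(1/3)
x₀ = 1.47

x_1 = g(1.470000) = 1.351758
x_2 = g(1.351758) = 1.329834
x_3 = g(1.329834) = 1.325689
x_4 = g(1.325689) = 1.324902
x_5 = g(1.324902) = 1.324753
x_6 = g(1.324753) = 1.324725
x_7 = g(1.324725) = 1.324719
x_8 = g(1.324719) = 1.324718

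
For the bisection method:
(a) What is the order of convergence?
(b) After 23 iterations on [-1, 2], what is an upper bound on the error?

(a) Bisection has linear (order 1) convergence; the error is halved each step.

(b) Error bound = (b-a)/2^n = (2 - (-1))/2^{23}
    = 3/2^{23}

(a) 1 (linear); (b) error ≤ 3.58e-07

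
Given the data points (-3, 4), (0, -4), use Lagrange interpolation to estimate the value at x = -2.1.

Lagrange interpolation formula:
P(x) = Σ yᵢ × Lᵢ(x)
where Lᵢ(x) = Π_{j≠i} (x - xⱼ)/(xᵢ - xⱼ)

L_0(-2.1) = (-2.1 - 0)/(-3 - 0) = 0.700000
L_1(-2.1) = (-2.1 - (-3))/(0 - (-3)) = 0.300000

P(-2.1) = 4×L_0(-2.1) + (-4)×L_1(-2.1)
P(-2.1) = 1.600000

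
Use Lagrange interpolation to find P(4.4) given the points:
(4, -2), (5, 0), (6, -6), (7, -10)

Lagrange interpolation formula:
P(x) = Σ yᵢ × Lᵢ(x)
where Lᵢ(x) = Π_{j≠i} (x - xⱼ)/(xᵢ - xⱼ)

L_0(4.4) = (4.4 - 5)/(4 - 5) × (4.4 - 6)/(4 - 6) × (4.4 - 7)/(4 - 7) = 0.416000
L_1(4.4) = (4.4 - 4)/(5 - 4) × (4.4 - 6)/(5 - 6) × (4.4 - 7)/(5 - 7) = 0.832000
L_2(4.4) = (4.4 - 4)/(6 - 4) × (4.4 - 5)/(6 - 5) × (4.4 - 7)/(6 - 7) = -0.312000
L_3(4.4) = (4.4 - 4)/(7 - 4) × (4.4 - 5)/(7 - 5) × (4.4 - 6)/(7 - 6) = 0.064000

P(4.4) = (-2)×L_0(4.4) + 0×L_1(4.4) + (-6)×L_2(4.4) + (-10)×L_3(4.4)
P(4.4) = 0.400000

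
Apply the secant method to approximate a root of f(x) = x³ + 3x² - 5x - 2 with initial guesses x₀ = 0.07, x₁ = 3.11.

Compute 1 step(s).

f(x) = x³ + 3x² - 5x - 2
x₀ = 0.07, x₁ = 3.11

Secant formula: x_{n+1} = x_n - f(x_n)(x_n - x_{n-1})/(f(x_n) - f(x_{n-1}))

Iteration 1:
  f(0.070000) = -2.334957
  f(3.110000) = 41.546531
  x_2 = 3.110000 - 41.546531×(3.110000 - 0.070000)/(41.546531 - (-2.334957))
       = 0.231760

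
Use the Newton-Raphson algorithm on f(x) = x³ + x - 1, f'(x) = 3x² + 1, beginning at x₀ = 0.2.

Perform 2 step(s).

f(x) = x³ + x - 1
f'(x) = 3x² + 1
x₀ = 0.2

Newton-Raphson formula: x_{n+1} = x_n - f(x_n)/f'(x_n)

Iteration 1:
  f(0.200000) = -0.792000
  f'(0.200000) = 1.120000
  x_1 = 0.200000 - (-0.792000)/1.120000 = 0.907143
Iteration 2:
  f(0.907143) = 0.653638
  f'(0.907143) = 3.468724
  x_2 = 0.907143 - 0.653638/3.468724 = 0.718705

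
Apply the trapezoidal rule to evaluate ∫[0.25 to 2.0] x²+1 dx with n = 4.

f(x) = x²+1
a = 0.25, b = 2.0, n = 4
h = (b - a)/n = 0.437500

Trapezoidal rule: (h/2)[f(x₀) + 2f(x₁) + 2f(x₂) + ... + f(xₙ)]

x_0 = 0.2500, f(x_0) = 1.062500, coefficient = 1
x_1 = 0.6875, f(x_1) = 1.472656, coefficient = 2
x_2 = 1.1250, f(x_2) = 2.265625, coefficient = 2
x_3 = 1.5625, f(x_3) = 3.441406, coefficient = 2
x_4 = 2.0000, f(x_4) = 5.000000, coefficient = 1

I ≈ (0.437500/2) × 20.421875 = 4.467285
Exact value: 4.411458
Error: 0.055827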